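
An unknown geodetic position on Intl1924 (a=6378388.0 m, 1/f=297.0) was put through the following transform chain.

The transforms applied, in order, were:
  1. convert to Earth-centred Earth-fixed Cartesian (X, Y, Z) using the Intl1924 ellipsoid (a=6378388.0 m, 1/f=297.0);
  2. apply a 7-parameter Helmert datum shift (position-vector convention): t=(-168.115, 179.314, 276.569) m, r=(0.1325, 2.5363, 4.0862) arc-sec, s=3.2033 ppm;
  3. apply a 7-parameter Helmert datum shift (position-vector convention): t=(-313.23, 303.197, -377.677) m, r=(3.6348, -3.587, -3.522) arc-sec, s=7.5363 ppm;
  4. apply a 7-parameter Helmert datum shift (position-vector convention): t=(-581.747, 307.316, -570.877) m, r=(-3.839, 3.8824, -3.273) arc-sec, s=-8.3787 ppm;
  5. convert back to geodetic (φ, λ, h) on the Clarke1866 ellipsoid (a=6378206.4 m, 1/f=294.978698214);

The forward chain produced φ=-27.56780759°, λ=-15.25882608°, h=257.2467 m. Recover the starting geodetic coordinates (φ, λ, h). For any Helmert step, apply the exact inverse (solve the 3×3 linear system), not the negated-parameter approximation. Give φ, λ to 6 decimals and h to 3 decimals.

start: φ=-27.567808°, λ=-15.258826°, h=257.247 m
→ ECEF (a=6378206.400, f=1/294.978698214): X=5458903.6389, Y=-1489171.4048, Z=-2934088.0772
→ Helmert⁻¹: X=5459609.9775, Y=-1489349.9703, Z=-2933466.7363
→ Helmert⁻¹: X=5459856.4873, Y=-1489600.4008, Z=-2933135.6534
→ Helmert⁻¹: X=5460013.6662, Y=-1489884.9923, Z=-2933334.7306
→ geod (Bowring, a=6378388.000): φ=-27.55544300°, λ=-15.26283800°, h=811.6450 m

φ=-27.555443°, λ=-15.262838°, h=811.645 m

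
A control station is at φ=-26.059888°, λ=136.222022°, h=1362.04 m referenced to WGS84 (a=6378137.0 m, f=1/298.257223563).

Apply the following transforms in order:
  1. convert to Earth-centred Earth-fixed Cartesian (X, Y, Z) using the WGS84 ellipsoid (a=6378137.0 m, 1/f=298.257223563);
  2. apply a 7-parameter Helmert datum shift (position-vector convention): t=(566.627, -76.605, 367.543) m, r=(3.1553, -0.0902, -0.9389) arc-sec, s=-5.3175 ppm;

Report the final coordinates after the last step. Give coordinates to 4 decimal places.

X=-4139948.3955 m, Y=3967560.6634 m, Z=-2785180.9528 m

start: φ=-26.059888°, λ=136.222022°, h=1362.040 m
→ ECEF (a=6378137.000, f=1/298.257223563): X=-4140556.3181, Y=3967596.9064, Z=-2785622.1910
→ Helmert 7p (PV): X=-4139948.3955, Y=3967560.6634, Z=-2785180.9528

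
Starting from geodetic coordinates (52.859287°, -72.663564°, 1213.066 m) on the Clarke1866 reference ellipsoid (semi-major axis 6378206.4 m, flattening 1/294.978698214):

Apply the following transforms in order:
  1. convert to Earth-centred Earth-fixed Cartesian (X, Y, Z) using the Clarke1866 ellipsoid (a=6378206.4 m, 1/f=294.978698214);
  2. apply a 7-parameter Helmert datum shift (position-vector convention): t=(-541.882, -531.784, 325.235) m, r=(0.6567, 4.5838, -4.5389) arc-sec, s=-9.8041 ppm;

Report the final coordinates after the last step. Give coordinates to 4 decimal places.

X=1149700.5982 m, Y=-3685221.2945 m, Z=5062106.0618 m

start: φ=52.859287°, λ=-72.663564°, h=1213.066 m
→ ECEF (a=6378206.400, f=1/294.978698214): X=1150222.3503, Y=-3684684.2092, Z=5061867.7460
→ Helmert 7p (PV): X=1149700.5982, Y=-3685221.2945, Z=5062106.0618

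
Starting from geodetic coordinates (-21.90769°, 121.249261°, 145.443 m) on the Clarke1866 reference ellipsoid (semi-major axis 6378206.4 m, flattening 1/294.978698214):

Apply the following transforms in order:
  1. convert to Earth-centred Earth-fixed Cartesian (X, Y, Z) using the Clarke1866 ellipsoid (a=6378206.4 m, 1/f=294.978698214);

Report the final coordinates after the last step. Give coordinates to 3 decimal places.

X=-3071350.844 m, Y=5061576.744 m, Z=-2364848.037 m

start: φ=-21.907690°, λ=121.249261°, h=145.443 m
→ ECEF (a=6378206.400, f=1/294.978698214): X=-3071350.8444, Y=5061576.7439, Z=-2364848.0366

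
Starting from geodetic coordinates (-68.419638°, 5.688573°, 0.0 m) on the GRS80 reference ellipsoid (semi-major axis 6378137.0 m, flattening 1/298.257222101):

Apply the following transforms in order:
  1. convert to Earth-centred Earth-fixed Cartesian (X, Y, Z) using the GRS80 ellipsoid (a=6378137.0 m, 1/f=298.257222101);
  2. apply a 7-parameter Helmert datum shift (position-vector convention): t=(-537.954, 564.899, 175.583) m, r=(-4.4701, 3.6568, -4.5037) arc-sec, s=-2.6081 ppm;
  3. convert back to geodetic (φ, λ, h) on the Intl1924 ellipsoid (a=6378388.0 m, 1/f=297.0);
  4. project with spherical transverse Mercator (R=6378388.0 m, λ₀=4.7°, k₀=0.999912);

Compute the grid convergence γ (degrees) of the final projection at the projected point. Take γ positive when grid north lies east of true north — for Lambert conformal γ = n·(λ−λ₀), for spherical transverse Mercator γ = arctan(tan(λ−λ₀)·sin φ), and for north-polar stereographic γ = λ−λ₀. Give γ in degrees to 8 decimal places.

start: φ=-68.419638°, λ=5.688573°, h=0.000 m
→ ECEF (a=6378137.000, f=1/298.257222101): X=2341149.3257, Y=233206.2102, Z=-5908467.6965
→ Helmert 7p (PV): X=2340505.6087, Y=233591.3372, Z=-5908323.2629
→ geod (Bowring, a=6378388.000): φ=-68.42474514°, λ=5.69946239°, h=-527.8526 m
→ into tm (λ₀=4.7°): φ=-68.42474514°, λ−λ₀=0.99946239°
convergence γ = -0.92944819°

-0.92944819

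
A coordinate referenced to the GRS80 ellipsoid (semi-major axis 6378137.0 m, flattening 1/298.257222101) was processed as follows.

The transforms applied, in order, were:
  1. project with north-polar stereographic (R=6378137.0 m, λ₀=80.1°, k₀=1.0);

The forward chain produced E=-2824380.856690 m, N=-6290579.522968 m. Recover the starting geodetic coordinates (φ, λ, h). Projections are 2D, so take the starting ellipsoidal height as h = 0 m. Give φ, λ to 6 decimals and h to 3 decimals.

start: E=-2824380.8567, N=-6290579.5230 m
→ stereo⁻¹: φ=33.21215300°, λ=55.92059700°

φ=33.212153°, λ=55.920597°, h=0.000 m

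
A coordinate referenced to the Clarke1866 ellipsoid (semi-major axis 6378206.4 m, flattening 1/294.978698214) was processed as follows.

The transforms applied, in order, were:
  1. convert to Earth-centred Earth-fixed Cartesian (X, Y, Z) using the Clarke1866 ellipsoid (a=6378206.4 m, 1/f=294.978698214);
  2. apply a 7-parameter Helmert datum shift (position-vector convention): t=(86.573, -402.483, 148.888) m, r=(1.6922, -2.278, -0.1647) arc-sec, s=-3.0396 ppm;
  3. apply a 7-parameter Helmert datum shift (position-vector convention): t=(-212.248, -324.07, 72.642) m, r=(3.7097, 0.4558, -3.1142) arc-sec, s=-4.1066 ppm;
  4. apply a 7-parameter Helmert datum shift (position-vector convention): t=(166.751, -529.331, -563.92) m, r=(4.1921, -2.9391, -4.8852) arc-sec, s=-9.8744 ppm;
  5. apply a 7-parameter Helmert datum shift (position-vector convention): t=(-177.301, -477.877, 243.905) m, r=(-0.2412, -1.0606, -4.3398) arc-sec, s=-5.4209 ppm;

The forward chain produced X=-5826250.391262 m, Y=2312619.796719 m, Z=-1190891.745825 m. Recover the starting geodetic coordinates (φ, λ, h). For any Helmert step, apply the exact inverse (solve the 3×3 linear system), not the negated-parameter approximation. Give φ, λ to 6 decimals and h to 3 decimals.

φ=-10.826221°, λ=158.339192°, h=3745.585 m

start: X=-5826250.3913, Y=2312619.7967, Z=-1190891.7458 m
→ Helmert⁻¹: X=-5826159.4628, Y=2312989.0236, Z=-1191109.4454
→ Helmert⁻¹: X=-5826455.5001, Y=2313379.0090, Z=-1190521.2762
→ Helmert⁻¹: X=-5826299.4781, Y=2313603.2006, Z=-1190653.2928
→ Helmert⁻¹: X=-5826418.7595, Y=2313998.2959, Z=-1190760.4372
→ geod (Bowring, a=6378206.400): φ=-10.82622100°, λ=158.33919200°, h=3745.5850 m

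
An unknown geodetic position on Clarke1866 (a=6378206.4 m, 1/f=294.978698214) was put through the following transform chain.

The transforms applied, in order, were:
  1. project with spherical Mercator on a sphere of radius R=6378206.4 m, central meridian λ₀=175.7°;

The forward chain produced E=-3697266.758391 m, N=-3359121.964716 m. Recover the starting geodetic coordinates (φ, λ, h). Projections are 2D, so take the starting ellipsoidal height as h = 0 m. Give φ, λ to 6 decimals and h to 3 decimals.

φ=-28.869804°, λ=142.487249°, h=0.000 m

start: E=-3697266.7584, N=-3359121.9647 m
→ merc⁻¹: φ=-28.86980400°, λ=142.48724900°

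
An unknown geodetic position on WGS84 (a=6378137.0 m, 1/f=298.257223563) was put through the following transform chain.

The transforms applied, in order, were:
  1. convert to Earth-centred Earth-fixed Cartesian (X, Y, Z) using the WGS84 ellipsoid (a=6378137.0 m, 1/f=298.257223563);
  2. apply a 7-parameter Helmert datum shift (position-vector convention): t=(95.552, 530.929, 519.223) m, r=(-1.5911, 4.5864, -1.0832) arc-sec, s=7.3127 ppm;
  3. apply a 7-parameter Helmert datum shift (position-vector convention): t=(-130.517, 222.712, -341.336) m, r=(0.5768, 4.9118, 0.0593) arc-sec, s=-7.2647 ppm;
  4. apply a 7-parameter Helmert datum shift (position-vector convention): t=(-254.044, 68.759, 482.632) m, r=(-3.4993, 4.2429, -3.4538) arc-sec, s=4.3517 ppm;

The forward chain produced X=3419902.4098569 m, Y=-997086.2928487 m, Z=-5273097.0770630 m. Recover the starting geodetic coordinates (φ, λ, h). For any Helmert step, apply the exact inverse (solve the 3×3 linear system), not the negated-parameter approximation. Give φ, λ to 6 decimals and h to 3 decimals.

start: X=3419902.4099, Y=-997086.2928, Z=-5273097.0771 m
→ Helmert⁻¹: X=3420266.7416, Y=-997003.9765, Z=-5273503.3190
→ Helmert⁻¹: X=3420547.3893, Y=-997249.6622, Z=-5273116.0487
→ Helmert⁻¹: X=3420549.3238, Y=-997714.6525, Z=-5273528.3461
→ geod (Bowring, a=6378137.000): φ=-56.13313800°, λ=-16.26104500°, h=976.6260 m

φ=-56.133138°, λ=-16.261045°, h=976.626 m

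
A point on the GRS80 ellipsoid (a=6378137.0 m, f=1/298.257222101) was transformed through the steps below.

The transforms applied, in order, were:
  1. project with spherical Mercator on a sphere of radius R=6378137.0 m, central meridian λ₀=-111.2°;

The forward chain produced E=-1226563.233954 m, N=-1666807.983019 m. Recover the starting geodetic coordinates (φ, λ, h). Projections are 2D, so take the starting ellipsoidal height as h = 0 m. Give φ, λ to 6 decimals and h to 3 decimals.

start: E=-1226563.2340, N=-1666807.9830 m
→ merc⁻¹: φ=-14.80561400°, λ=-122.21840500°

φ=-14.805614°, λ=-122.218405°, h=0.000 m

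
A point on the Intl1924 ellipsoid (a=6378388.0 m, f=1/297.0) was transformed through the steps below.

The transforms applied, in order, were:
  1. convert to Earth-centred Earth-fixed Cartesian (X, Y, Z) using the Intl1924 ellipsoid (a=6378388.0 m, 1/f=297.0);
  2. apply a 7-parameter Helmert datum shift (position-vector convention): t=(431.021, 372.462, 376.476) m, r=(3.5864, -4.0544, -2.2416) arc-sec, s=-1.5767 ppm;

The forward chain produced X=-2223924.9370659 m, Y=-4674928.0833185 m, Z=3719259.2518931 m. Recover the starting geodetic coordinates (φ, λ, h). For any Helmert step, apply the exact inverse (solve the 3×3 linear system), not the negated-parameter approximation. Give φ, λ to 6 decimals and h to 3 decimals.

φ=35.873604°, λ=-115.442540°, h=3615.561 m

start: X=-2223924.9371, Y=-4674928.0833, Z=3719259.2519 m
→ Helmert⁻¹: X=-2224235.5544, Y=-4675267.4251, Z=3719013.6502
→ geod (Bowring, a=6378388.000): φ=35.87360400°, λ=-115.44254000°, h=3615.5610 m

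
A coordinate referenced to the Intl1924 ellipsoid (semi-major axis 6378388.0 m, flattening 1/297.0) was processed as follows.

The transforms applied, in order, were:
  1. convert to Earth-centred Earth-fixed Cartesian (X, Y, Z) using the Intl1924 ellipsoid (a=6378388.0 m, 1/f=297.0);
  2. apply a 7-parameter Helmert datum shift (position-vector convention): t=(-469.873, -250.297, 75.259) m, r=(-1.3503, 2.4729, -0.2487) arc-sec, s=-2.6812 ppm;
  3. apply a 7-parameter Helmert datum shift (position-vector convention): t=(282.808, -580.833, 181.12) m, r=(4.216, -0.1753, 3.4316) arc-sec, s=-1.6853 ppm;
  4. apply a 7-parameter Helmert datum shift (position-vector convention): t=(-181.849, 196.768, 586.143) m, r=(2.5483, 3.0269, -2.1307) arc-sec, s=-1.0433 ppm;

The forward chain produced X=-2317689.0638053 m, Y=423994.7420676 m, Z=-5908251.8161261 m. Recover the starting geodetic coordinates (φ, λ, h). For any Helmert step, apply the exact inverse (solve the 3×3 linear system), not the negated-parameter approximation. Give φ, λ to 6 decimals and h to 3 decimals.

φ=-68.397578°, λ=169.618985°, h=1611.312 m

start: X=-2317689.0638, Y=423994.7421, Z=-5908251.8161 m
→ Helmert⁻¹: X=-2317427.2976, Y=423701.4760, Z=-5908883.3663
→ Helmert⁻¹: X=-2317711.9763, Y=424200.8034, Z=-5909081.1456
→ Helmert⁻¹: X=-2317177.9830, Y=424488.1288, Z=-5909197.2500
→ geod (Bowring, a=6378388.000): φ=-68.39757800°, λ=169.61898500°, h=1611.3120 m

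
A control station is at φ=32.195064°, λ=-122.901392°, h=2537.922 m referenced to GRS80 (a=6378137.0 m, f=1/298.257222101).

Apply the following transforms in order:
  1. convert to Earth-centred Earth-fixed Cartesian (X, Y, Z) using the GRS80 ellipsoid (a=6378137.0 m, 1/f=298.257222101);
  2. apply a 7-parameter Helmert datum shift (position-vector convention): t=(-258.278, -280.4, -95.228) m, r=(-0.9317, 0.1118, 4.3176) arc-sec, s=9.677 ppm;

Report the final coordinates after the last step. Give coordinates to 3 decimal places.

X=-2936001.779 m, Y=-4538203.035 m, Z=3380067.254 m

start: φ=32.195064°, λ=-122.901392°, h=2537.922 m
→ ECEF (a=6378137.000, f=1/298.257222101): X=-2935811.9115, Y=-4537832.5367, Z=3380107.6839
→ Helmert 7p (PV): X=-2936001.7790, Y=-4538203.0351, Z=3380067.2541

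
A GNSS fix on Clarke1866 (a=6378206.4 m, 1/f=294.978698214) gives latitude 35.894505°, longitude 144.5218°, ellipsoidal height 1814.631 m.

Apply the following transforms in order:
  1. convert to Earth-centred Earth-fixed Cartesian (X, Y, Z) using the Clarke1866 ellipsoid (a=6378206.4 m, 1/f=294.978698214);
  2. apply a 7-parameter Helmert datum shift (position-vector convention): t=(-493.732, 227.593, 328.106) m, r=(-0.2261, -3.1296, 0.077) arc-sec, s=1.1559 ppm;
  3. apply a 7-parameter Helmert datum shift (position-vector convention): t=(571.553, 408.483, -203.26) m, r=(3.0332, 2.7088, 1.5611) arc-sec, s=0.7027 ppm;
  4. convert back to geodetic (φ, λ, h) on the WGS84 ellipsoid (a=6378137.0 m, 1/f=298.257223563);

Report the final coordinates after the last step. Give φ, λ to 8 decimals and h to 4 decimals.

start: φ=35.894505°, λ=144.521800°, h=1814.631 m
→ ECEF (a=6378206.400, f=1/294.978698214): X=-4213753.5162, Y=3003222.8566, Z=3719589.2546
→ Helmert 7p (PV): X=-4214309.6763, Y=3003456.4253, Z=3719854.4338
→ Helmert 7p (PV): X=-4213714.9647, Y=3003780.4213, Z=3719753.2997
→ geod (Bowring, a=6378137.000): φ=35.89212468°, λ=144.51652499°, h=2135.3542 m

φ=35.89212468°, λ=144.51652499°, h=2135.3542 m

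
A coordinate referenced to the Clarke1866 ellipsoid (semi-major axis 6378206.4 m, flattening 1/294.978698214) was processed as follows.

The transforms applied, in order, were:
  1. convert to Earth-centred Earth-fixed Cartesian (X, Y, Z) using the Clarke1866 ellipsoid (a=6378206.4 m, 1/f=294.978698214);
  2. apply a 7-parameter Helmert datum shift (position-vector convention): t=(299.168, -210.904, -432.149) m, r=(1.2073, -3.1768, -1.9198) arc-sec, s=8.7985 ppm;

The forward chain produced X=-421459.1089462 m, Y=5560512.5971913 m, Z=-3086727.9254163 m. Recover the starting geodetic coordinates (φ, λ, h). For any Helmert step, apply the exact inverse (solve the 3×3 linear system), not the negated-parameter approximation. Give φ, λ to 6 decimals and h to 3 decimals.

start: X=-421459.1089, Y=5560512.5972, Z=-3086727.9254 m
→ Helmert⁻¹: X=-421853.8554, Y=5560652.5846, Z=-3086294.6720
→ geod (Bowring, a=6378206.400): φ=-29.12675700°, λ=94.33838200°, h=581.8060 m

φ=-29.126757°, λ=94.338382°, h=581.806 m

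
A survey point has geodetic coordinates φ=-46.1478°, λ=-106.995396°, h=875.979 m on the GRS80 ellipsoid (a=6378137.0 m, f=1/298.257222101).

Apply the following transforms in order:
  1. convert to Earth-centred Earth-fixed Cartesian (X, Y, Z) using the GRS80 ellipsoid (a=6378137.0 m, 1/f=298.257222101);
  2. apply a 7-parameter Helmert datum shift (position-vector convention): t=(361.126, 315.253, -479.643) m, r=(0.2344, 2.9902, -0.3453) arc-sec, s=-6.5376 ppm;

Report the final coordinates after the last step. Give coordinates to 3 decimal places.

start: φ=-46.147800°, λ=-106.995396°, h=875.979 m
→ ECEF (a=6378137.000, f=1/298.257222101): X=-1294017.0229, Y=-4233755.7032, Z=-4577276.0903
→ Helmert 7p (PV): X=-1293720.8806, Y=-4233405.4038, Z=-4577711.8610

X=-1293720.881 m, Y=-4233405.404 m, Z=-4577711.861 m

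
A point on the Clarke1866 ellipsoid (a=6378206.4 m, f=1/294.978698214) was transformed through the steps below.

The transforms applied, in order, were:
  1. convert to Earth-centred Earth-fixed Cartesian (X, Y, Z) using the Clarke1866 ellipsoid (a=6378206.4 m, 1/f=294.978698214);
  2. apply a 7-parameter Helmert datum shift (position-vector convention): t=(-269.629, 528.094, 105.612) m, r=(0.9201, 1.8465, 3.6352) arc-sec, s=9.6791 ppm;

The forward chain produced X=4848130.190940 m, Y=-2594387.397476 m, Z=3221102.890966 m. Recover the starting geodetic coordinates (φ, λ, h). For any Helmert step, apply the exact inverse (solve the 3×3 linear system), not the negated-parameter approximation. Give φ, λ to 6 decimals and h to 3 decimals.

start: X=4848130.1909, Y=-2594387.3975, Z=3221102.8910 m
→ Helmert⁻¹: X=4848278.3239, Y=-2594961.4528, Z=3221021.0806
→ geod (Bowring, a=6378206.400): φ=30.52921900°, λ=-28.15718600°, h=296.9020 m

φ=30.529219°, λ=-28.157186°, h=296.902 m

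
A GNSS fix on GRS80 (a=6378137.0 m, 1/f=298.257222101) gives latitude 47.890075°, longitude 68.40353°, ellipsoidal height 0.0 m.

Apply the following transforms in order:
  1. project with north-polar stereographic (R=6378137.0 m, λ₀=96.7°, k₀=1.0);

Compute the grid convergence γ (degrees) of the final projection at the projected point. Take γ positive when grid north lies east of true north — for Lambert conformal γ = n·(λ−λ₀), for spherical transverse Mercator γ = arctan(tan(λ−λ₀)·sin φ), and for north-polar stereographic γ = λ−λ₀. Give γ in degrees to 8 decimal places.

start: φ=47.890075°, λ=68.403530°, h=0.000 m
→ into stereo (λ₀=96.7°): φ=47.89007500°, λ−λ₀=-28.29647000°
convergence γ = -28.29647000°

-28.29647000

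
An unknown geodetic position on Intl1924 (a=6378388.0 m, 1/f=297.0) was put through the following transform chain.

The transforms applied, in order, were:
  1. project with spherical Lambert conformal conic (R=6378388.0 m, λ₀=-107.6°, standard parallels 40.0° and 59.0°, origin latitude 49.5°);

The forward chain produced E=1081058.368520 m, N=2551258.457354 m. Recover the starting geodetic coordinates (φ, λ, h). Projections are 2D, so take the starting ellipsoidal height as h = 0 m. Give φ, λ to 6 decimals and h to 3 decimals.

start: E=1081058.3685, N=2551258.4574 m
→ lcc⁻¹: φ=70.37350400°, λ=-79.93402800°

φ=70.373504°, λ=-79.934028°, h=0.000 m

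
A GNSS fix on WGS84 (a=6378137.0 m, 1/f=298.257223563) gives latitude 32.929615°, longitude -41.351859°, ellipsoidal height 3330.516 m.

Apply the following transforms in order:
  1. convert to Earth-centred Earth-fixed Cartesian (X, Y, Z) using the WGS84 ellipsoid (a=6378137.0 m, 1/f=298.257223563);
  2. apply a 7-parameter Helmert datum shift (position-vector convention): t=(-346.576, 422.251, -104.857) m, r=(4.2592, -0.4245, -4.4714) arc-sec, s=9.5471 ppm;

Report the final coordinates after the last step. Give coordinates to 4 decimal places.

X=4024319.3747 m, Y=-3542024.8770 m, Z=3449083.1045 m

start: φ=32.929615°, λ=-41.351859°, h=3330.516 m
→ ECEF (a=6378137.000, f=1/298.257223563): X=4024711.4147, Y=-3542254.8372, Z=3449219.8938
→ Helmert 7p (PV): X=4024319.3747, Y=-3542024.8770, Z=3449083.1045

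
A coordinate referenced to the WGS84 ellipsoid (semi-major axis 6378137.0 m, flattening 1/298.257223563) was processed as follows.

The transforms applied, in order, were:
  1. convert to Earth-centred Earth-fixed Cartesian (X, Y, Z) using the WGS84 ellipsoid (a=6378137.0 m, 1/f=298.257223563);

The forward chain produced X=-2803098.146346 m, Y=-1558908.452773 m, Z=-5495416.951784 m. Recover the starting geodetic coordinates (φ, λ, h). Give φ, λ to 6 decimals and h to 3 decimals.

φ=-59.897105°, λ=-150.919916°, h=786.669 m

start: X=-2803098.1463, Y=-1558908.4528, Z=-5495416.9518 m
→ geod (Bowring, a=6378137.000): φ=-59.89710500°, λ=-150.91991600°, h=786.6690 m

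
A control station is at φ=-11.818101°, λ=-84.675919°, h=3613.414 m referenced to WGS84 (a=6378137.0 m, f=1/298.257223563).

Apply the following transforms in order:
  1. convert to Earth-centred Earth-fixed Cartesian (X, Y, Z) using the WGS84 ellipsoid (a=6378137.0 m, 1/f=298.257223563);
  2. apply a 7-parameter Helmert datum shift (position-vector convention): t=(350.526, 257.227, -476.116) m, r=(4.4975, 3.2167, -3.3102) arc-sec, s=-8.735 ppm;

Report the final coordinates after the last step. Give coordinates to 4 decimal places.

start: φ=-11.818101°, λ=-84.675919°, h=3613.414 m
→ ECEF (a=6378137.000, f=1/298.257223563): X=579685.9625, Y=-6220399.0428, Z=-1298453.7286
→ Helmert 7p (PV): X=579911.3498, Y=-6220068.4716, Z=-1299063.1742

X=579911.3498 m, Y=-6220068.4716 m, Z=-1299063.1742 m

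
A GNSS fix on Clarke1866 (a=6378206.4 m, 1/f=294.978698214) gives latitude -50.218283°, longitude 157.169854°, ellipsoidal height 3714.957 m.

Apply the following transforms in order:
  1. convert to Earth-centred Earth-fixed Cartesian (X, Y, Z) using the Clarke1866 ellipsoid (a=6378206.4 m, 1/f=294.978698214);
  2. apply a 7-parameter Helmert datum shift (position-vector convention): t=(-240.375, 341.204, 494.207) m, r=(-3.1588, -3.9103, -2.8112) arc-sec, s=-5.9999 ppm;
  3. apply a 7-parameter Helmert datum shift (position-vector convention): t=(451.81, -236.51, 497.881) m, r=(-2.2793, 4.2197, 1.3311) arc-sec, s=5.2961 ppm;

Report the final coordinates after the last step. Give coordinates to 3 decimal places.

X=-3770977.425 m, Y=1587601.947 m, Z=-4880051.645 m

start: φ=-50.218283°, λ=157.169854°, h=3714.957 m
→ ECEF (a=6378206.400, f=1/294.978698214): X=-3771195.5900, Y=1587599.9904, Z=-4881010.9704
→ Helmert 7p (PV): X=-3771299.1688, Y=1587908.3178, Z=-4880583.2833
→ Helmert 7p (PV): X=-3770977.4253, Y=1587601.9474, Z=-4880051.6450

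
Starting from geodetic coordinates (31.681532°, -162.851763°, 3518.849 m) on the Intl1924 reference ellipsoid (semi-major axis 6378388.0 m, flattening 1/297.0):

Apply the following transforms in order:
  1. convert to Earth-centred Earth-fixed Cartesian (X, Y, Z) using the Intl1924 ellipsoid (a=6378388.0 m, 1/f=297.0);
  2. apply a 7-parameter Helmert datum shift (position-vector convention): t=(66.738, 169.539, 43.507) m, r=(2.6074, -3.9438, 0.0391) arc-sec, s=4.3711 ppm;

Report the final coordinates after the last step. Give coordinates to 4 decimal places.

start: φ=31.681532°, λ=-162.851763°, h=3518.849 m
→ ECEF (a=6378388.000, f=1/297.0): X=-5194264.4153, Y=-1602752.5234, Z=3332329.7627
→ Helmert 7p (PV): X=-5194283.7928, Y=-1602633.0991, Z=3332268.2599

X=-5194283.7928 m, Y=-1602633.0991 m, Z=3332268.2599 m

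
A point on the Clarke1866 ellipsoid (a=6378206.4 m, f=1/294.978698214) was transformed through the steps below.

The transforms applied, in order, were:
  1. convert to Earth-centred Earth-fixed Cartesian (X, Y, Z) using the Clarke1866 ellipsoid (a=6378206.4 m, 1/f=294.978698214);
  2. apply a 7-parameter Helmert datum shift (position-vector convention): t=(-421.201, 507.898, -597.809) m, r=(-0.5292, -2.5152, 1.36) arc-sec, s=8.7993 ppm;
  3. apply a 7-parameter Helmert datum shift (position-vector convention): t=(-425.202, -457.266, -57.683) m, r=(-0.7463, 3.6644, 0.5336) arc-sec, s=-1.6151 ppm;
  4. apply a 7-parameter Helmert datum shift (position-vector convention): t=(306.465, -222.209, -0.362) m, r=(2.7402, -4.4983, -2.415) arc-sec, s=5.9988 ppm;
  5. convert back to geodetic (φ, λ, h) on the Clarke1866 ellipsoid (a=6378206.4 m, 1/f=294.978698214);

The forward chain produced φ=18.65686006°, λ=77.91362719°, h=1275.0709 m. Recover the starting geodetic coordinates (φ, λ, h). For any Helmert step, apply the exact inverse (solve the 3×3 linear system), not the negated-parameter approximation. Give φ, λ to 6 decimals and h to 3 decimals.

start: φ=18.656860°, λ=77.913627°, h=1275.071 m
→ ECEF (a=6378206.400, f=1/294.978698214): X=1266019.5302, Y=5912313.8470, Z=2027685.8588
→ Helmert⁻¹: X=1265680.4649, Y=5912542.3430, Z=2027567.9074
→ Helmert⁻¹: X=1266086.9859, Y=5912998.5473, Z=2027672.7521
→ Helmert⁻¹: X=1266560.7585, Y=5912425.0692, Z=2028252.4385
→ geod (Bowring, a=6378206.400): φ=18.66106700°, λ=77.90883300°, h=1666.7690 m

φ=18.661067°, λ=77.908833°, h=1666.769 m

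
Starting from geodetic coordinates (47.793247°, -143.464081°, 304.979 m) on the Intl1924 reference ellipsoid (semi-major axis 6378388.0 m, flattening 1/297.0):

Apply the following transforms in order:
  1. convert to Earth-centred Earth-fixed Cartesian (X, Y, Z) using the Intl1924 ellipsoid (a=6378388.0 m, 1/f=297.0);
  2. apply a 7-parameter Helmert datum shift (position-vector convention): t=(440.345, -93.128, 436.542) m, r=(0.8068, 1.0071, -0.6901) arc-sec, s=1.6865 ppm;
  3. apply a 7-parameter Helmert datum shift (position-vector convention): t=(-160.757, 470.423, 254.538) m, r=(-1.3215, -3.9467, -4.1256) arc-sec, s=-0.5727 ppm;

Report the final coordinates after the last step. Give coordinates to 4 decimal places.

X=-3449352.4103 m, Y=-2555378.2302 m, Z=4702430.4030 m

start: φ=47.793247°, λ=-143.464081°, h=304.979 m
→ ECEF (a=6378388.000, f=1/297.0): X=-3449501.4658, Y=-2555844.9410, Z=4701776.8603
→ Helmert 7p (PV): X=-3449052.5328, Y=-2555949.2294, Z=4702228.1771
→ Helmert 7p (PV): X=-3449352.4103, Y=-2555378.2302, Z=4702430.4030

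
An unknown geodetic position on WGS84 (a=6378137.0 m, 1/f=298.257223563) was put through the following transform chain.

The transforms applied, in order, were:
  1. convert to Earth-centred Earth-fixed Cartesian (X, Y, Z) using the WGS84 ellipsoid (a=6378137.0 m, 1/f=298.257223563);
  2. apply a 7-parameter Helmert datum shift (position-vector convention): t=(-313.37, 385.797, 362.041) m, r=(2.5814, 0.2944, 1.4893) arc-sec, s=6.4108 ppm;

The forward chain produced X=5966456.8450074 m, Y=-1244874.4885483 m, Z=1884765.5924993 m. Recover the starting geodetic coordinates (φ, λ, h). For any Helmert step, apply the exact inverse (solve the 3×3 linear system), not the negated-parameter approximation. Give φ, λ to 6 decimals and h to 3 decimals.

start: X=5966456.8450, Y=-1244874.4885, Z=1884765.5925 m
→ Helmert⁻¹: X=5966720.2826, Y=-1245271.8008, Z=1884415.5718
→ geod (Bowring, a=6378137.000): φ=17.28834200°, λ=-11.78858100°, h=3664.7130 m

φ=17.288342°, λ=-11.788581°, h=3664.713 m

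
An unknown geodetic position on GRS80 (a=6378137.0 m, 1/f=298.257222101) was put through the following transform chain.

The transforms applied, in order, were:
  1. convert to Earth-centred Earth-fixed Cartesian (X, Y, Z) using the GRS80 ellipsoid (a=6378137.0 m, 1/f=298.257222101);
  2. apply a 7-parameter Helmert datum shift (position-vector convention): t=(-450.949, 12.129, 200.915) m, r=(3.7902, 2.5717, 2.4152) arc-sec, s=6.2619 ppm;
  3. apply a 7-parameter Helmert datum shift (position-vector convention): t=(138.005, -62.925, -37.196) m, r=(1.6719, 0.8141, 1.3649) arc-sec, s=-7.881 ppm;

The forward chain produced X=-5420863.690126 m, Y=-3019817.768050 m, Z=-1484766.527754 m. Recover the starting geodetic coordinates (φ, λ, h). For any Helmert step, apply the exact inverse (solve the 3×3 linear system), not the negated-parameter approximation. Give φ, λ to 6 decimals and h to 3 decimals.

start: X=-5420863.6901, Y=-3019817.7681, Z=-1484766.5278 m
→ Helmert⁻¹: X=-5421058.5407, Y=-3019754.8043, Z=-1484737.9523
→ Helmert⁻¹: X=-5420590.4929, Y=-3019711.8394, Z=-1484941.6640
→ geod (Bowring, a=6378137.000): φ=-13.54597200°, λ=-150.87862000°, h=3192.4920 m

φ=-13.545972°, λ=-150.878620°, h=3192.492 m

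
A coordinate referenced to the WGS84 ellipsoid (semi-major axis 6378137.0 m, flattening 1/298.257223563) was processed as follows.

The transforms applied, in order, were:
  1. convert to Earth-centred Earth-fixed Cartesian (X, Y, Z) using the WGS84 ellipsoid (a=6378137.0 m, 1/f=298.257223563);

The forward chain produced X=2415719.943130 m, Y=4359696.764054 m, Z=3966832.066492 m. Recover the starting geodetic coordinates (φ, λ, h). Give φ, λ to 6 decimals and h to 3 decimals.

start: X=2415719.9431, Y=4359696.7641, Z=3966832.0665 m
→ geod (Bowring, a=6378137.000): φ=38.70304700°, λ=61.00904300°, h=300.2240 m

φ=38.703047°, λ=61.009043°, h=300.224 m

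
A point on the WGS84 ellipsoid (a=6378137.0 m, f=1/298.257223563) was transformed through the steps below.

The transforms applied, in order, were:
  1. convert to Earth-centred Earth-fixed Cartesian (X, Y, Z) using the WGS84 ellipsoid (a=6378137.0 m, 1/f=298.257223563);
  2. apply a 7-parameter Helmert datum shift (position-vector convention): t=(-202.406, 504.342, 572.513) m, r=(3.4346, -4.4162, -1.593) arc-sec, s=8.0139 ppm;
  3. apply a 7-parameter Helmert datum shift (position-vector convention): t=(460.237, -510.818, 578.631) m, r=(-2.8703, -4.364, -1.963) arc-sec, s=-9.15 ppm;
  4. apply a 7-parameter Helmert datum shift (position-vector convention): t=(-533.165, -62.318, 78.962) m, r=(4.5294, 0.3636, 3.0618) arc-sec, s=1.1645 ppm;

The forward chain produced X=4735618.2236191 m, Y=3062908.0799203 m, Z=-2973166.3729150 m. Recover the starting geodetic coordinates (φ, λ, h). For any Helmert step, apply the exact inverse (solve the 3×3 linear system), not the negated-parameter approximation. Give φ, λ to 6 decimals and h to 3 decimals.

φ=-27.967480°, λ=32.893271°, h=2862.577 m

start: X=4735618.2236, Y=3062908.0799, Z=-2973166.3729 m
→ Helmert⁻¹: X=4736196.5794, Y=3062831.2357, Z=-2973300.7809
→ Helmert⁻¹: X=4735687.5992, Y=3063456.5371, Z=-2973964.1875
→ Helmert⁻¹: X=4735764.7089, Y=3062914.6914, Z=-2974665.2592
→ geod (Bowring, a=6378137.000): φ=-27.96748000°, λ=32.89327100°, h=2862.5770 m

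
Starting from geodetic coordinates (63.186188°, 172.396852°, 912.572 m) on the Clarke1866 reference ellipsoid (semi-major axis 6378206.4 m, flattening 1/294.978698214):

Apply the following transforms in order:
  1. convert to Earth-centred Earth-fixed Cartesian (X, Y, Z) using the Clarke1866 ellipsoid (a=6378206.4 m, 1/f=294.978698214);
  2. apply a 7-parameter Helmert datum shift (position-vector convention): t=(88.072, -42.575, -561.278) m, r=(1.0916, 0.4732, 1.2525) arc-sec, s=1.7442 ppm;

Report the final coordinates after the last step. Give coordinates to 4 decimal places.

start: φ=63.186188°, λ=172.396852°, h=912.572 m
→ ECEF (a=6378206.400, f=1/294.978698214): X=-2859994.0634, Y=381764.6172, Z=5669990.5640
→ Helmert 7p (PV): X=-2859900.2902, Y=381675.3344, Z=5669447.7572

X=-2859900.2902 m, Y=381675.3344 m, Z=5669447.7572 m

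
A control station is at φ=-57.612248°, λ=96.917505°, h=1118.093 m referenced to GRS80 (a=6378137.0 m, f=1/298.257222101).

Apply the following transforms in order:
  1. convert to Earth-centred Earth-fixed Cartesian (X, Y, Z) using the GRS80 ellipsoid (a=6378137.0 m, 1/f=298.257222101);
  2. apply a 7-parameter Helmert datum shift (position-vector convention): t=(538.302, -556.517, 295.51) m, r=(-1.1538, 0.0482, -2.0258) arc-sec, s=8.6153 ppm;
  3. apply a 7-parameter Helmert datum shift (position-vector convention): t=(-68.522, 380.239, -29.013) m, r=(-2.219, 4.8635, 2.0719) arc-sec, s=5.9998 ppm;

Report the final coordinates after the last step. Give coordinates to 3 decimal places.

X=-412197.258 m, Y=3400060.193 m, Z=-5363530.947 m

start: φ=-57.612248°, λ=96.917505°, h=1118.093 m
→ ECEF (a=6378137.000, f=1/298.257222101): X=-412532.5393, Y=3400274.5697, Z=-5363673.2698
→ Helmert 7p (PV): X=-411965.6491, Y=3399721.3953, Z=-5363442.8937
→ Helmert 7p (PV): X=-412197.2577, Y=3400060.1934, Z=-5363530.9470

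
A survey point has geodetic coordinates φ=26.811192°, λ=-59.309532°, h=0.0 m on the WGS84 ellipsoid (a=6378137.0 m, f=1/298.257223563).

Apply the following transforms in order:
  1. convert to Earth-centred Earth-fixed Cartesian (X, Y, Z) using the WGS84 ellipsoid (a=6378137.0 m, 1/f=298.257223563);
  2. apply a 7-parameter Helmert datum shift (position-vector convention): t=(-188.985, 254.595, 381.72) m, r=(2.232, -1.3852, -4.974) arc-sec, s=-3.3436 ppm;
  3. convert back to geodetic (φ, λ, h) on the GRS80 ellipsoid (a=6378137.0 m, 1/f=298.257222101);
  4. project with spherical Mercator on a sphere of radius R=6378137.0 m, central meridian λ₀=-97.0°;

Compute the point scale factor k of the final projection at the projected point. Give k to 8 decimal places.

start: φ=26.811192°, λ=-59.309532°, h=0.000 m
→ ECEF (a=6378137.000, f=1/298.257223563): X=2907417.8847, Y=-4898505.9972, Z=2859559.8279
→ Helmert 7p (PV): X=2907081.8495, Y=-4898336.0780, Z=2859898.5050
→ geod (Bowring, a=6378137.000): φ=26.81521314°, λ=-59.31156633°, h=-130.7062 m
→ into merc (λ₀=-97.0°): φ=26.81521314°, λ−λ₀=37.68843367°
scale k = 1.12049078

1.12049078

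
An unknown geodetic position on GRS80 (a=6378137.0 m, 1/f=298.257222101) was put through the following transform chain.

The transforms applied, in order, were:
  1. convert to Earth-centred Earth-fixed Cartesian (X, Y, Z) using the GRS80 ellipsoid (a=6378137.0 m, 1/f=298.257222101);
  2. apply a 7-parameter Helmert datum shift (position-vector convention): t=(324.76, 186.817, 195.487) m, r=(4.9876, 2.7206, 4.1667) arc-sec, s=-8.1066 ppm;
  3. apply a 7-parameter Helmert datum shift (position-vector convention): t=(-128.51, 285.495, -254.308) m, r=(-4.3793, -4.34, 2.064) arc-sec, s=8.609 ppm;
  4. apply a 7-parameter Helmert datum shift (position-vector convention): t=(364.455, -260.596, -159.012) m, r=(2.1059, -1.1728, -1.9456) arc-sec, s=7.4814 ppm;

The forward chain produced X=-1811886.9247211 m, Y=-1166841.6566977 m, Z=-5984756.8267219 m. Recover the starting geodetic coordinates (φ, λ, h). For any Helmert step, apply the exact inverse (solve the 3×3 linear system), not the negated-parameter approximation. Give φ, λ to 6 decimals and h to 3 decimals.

start: X=-1811886.9247, Y=-1166841.6567, Z=-5984756.8267 m
→ Helmert⁻¹: X=-1812260.8446, Y=-1166650.5275, Z=-5984530.8264
→ Helmert⁻¹: X=-1812254.3228, Y=-1166780.7886, Z=-5984211.6412
→ Helmert⁻¹: X=-1812538.4188, Y=-1167085.1586, Z=-5984451.3281
→ geod (Bowring, a=6378137.000): φ=-70.31181800°, λ=-147.22270100°, h=1701.7360 m

φ=-70.311818°, λ=-147.222701°, h=1701.736 m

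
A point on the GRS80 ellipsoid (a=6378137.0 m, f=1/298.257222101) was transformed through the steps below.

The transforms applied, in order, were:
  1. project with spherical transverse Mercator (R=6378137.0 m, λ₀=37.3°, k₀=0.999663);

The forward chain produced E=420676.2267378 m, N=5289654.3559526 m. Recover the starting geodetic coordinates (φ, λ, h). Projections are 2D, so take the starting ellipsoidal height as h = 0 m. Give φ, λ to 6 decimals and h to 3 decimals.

start: E=420676.2267, N=5289654.3560 m
→ tm⁻¹: φ=47.39795900°, λ=42.88541900°

φ=47.397959°, λ=42.885419°, h=0.000 m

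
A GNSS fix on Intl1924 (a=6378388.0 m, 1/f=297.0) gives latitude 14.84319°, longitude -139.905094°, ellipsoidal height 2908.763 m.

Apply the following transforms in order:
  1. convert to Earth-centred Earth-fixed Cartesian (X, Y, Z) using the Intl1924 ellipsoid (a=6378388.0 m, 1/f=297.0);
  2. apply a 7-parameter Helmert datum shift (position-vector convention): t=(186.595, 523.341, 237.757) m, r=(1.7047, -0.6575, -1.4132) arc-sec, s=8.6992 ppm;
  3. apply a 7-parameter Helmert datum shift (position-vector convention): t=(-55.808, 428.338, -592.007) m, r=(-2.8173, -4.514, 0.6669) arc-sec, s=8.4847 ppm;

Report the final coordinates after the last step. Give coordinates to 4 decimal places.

start: φ=14.843190°, λ=-139.905094°, h=2908.763 m
→ ECEF (a=6378388.000, f=1/297.0): X=-4719701.8320, Y=-3973640.8738, Z=1624098.8300
→ Helmert 7p (PV): X=-4719588.6969, Y=-3973133.1862, Z=1624302.8295
→ Helmert 7p (PV): X=-4719707.2504, Y=-3972731.6327, Z=1623675.5857

X=-4719707.2504 m, Y=-3972731.6327 m, Z=1623675.5857 m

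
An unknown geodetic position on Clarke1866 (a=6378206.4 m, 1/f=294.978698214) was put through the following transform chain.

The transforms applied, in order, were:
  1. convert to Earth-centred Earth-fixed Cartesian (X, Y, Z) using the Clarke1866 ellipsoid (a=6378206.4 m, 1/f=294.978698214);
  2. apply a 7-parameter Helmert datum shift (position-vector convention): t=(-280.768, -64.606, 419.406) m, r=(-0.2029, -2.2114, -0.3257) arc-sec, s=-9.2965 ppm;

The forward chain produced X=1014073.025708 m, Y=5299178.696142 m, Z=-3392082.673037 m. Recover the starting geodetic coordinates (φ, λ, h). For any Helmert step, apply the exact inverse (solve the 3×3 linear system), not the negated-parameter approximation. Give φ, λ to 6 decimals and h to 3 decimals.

start: X=1014073.0257, Y=5299178.6961, Z=-3392082.6730 m
→ Helmert⁻¹: X=1014318.4840, Y=5299297.5059, Z=-3392539.2796
→ geod (Bowring, a=6378206.400): φ=-32.33611200°, λ=79.16429000°, h=1380.9910 m

φ=-32.336112°, λ=79.164290°, h=1380.991 m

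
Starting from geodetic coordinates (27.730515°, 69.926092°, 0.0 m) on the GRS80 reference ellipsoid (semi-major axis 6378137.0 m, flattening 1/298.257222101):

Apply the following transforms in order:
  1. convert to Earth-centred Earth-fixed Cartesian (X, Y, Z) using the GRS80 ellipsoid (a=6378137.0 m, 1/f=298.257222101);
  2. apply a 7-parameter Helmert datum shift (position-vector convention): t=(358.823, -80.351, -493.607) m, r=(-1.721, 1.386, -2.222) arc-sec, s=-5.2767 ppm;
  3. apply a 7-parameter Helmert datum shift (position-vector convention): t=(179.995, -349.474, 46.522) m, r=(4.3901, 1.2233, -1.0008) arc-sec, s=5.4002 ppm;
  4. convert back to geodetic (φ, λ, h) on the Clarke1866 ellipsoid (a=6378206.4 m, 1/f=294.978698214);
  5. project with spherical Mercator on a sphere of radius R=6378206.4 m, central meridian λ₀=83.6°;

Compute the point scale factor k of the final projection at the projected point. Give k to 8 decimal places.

1.12975267

start: φ=27.730515°, λ=69.926092°, h=0.000 m
→ ECEF (a=6378137.000, f=1/298.257222101): X=1939150.2818, Y=5306463.7094, Z=2950104.4140
→ Helmert 7p (PV): X=1939575.8595, Y=5306359.0828, Z=2949537.9351
→ Helmert 7p (PV): X=1939809.5683, Y=5305966.0756, Z=2949701.8221
→ geod (Bowring, a=6378206.400): φ=27.73007656°, λ=69.91807954°, h=-418.7278 m
→ into merc (λ₀=83.6°): φ=27.73007656°, λ−λ₀=-13.68192046°
scale k = 1.12975267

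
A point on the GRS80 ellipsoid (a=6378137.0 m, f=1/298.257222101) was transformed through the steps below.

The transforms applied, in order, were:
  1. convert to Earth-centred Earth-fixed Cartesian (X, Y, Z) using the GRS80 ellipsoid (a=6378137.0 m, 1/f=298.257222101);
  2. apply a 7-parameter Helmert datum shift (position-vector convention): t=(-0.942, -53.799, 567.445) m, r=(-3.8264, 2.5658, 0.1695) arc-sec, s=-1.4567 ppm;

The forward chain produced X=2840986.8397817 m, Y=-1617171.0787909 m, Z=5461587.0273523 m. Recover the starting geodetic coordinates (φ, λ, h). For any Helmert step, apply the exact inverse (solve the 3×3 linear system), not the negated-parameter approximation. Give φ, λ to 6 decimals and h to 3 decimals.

start: X=2840986.8398, Y=-1617171.0788, Z=5461587.0274 m
→ Helmert⁻¹: X=2840922.6596, Y=-1617223.2771, Z=5461032.8757
→ geod (Bowring, a=6378137.000): φ=59.26445900°, λ=-29.65112300°, h=2305.8470 m

φ=59.264459°, λ=-29.651123°, h=2305.847 m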